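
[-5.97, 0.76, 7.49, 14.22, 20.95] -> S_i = -5.97 + 6.73*i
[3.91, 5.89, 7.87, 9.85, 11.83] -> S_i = 3.91 + 1.98*i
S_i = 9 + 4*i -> [9, 13, 17, 21, 25]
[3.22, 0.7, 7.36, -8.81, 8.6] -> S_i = Random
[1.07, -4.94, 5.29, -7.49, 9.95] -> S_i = Random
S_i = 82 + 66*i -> [82, 148, 214, 280, 346]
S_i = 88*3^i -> [88, 264, 792, 2376, 7128]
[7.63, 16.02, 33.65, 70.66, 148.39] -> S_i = 7.63*2.10^i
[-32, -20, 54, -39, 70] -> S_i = Random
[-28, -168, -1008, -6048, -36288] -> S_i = -28*6^i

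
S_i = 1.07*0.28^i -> [1.07, 0.3, 0.08, 0.02, 0.01]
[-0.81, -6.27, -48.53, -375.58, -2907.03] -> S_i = -0.81*7.74^i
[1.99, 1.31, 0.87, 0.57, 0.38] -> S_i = 1.99*0.66^i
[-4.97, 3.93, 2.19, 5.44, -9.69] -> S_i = Random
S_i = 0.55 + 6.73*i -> [0.55, 7.28, 14.01, 20.74, 27.47]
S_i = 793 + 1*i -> [793, 794, 795, 796, 797]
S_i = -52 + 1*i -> [-52, -51, -50, -49, -48]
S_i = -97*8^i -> [-97, -776, -6208, -49664, -397312]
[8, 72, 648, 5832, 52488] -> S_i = 8*9^i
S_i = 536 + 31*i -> [536, 567, 598, 629, 660]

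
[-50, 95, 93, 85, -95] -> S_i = Random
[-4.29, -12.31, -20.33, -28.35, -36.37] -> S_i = -4.29 + -8.02*i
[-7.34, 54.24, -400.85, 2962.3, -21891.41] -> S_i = -7.34*(-7.39)^i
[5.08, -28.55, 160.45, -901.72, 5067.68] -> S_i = 5.08*(-5.62)^i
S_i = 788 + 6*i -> [788, 794, 800, 806, 812]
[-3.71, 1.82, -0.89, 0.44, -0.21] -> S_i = -3.71*(-0.49)^i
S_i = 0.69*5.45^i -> [0.69, 3.76, 20.49, 111.7, 608.74]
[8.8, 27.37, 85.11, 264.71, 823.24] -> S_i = 8.80*3.11^i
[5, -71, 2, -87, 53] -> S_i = Random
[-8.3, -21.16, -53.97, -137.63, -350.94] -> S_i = -8.30*2.55^i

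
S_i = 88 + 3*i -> [88, 91, 94, 97, 100]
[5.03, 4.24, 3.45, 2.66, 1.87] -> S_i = 5.03 + -0.79*i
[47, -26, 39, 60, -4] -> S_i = Random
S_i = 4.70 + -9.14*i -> [4.7, -4.44, -13.58, -22.72, -31.86]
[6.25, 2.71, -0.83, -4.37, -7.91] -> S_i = 6.25 + -3.54*i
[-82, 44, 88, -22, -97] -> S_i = Random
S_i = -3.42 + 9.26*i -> [-3.42, 5.84, 15.1, 24.36, 33.62]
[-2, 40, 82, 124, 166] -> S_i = -2 + 42*i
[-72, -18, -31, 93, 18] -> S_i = Random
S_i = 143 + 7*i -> [143, 150, 157, 164, 171]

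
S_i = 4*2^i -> [4, 8, 16, 32, 64]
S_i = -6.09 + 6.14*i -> [-6.09, 0.05, 6.19, 12.33, 18.47]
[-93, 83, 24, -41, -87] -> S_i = Random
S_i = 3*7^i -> [3, 21, 147, 1029, 7203]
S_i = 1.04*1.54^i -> [1.04, 1.6, 2.47, 3.8, 5.85]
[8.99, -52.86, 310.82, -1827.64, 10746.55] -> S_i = 8.99*(-5.88)^i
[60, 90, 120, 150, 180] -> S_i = 60 + 30*i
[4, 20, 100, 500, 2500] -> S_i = 4*5^i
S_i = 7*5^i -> [7, 35, 175, 875, 4375]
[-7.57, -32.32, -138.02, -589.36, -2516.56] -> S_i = -7.57*4.27^i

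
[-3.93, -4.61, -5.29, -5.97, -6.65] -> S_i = -3.93 + -0.68*i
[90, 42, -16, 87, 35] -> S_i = Random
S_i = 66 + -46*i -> [66, 20, -26, -72, -118]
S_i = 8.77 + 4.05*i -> [8.77, 12.82, 16.87, 20.92, 24.97]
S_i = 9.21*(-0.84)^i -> [9.21, -7.74, 6.5, -5.46, 4.59]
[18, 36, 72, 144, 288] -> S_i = 18*2^i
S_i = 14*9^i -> [14, 126, 1134, 10206, 91854]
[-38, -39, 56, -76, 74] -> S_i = Random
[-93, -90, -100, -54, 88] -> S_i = Random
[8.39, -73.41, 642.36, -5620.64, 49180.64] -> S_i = 8.39*(-8.75)^i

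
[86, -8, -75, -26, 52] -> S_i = Random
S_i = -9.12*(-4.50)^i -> [-9.12, 41.04, -184.68, 831.06, -3739.77]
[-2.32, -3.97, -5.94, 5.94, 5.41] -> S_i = Random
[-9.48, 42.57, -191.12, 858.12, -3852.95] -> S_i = -9.48*(-4.49)^i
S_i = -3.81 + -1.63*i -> [-3.81, -5.44, -7.07, -8.7, -10.33]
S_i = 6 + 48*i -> [6, 54, 102, 150, 198]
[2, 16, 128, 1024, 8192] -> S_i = 2*8^i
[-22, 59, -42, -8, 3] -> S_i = Random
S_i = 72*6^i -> [72, 432, 2592, 15552, 93312]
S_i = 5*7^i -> [5, 35, 245, 1715, 12005]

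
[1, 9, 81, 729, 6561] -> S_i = 1*9^i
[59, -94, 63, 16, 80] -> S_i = Random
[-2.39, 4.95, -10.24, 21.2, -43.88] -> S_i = -2.39*(-2.07)^i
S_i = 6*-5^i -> [6, -30, 150, -750, 3750]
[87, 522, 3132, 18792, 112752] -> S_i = 87*6^i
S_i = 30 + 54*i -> [30, 84, 138, 192, 246]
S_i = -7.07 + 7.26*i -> [-7.07, 0.19, 7.45, 14.71, 21.97]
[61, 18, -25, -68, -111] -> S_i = 61 + -43*i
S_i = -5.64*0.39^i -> [-5.64, -2.2, -0.86, -0.33, -0.13]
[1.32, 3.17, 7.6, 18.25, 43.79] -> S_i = 1.32*2.40^i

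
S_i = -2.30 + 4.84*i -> [-2.3, 2.54, 7.38, 12.22, 17.06]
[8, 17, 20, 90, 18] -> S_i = Random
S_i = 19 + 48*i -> [19, 67, 115, 163, 211]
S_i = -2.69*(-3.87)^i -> [-2.69, 10.41, -40.29, 155.91, -603.39]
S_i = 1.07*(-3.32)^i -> [1.07, -3.55, 11.79, -39.16, 130.0]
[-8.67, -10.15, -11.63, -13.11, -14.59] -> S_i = -8.67 + -1.48*i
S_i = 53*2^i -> [53, 106, 212, 424, 848]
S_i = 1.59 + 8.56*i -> [1.59, 10.15, 18.71, 27.27, 35.83]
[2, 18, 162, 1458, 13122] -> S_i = 2*9^i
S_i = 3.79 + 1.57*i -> [3.79, 5.36, 6.93, 8.5, 10.07]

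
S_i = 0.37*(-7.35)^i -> [0.37, -2.72, 19.99, -146.91, 1079.82]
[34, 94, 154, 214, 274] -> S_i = 34 + 60*i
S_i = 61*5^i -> [61, 305, 1525, 7625, 38125]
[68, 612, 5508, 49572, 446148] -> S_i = 68*9^i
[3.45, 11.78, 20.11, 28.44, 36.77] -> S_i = 3.45 + 8.33*i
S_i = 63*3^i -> [63, 189, 567, 1701, 5103]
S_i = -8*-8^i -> [-8, 64, -512, 4096, -32768]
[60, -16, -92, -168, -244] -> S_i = 60 + -76*i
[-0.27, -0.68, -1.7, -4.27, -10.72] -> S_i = -0.27*2.51^i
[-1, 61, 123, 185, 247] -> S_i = -1 + 62*i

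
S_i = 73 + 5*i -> [73, 78, 83, 88, 93]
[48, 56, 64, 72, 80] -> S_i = 48 + 8*i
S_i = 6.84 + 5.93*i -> [6.84, 12.77, 18.7, 24.63, 30.56]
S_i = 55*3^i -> [55, 165, 495, 1485, 4455]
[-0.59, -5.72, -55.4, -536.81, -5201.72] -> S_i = -0.59*9.69^i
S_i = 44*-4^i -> [44, -176, 704, -2816, 11264]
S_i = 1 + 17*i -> [1, 18, 35, 52, 69]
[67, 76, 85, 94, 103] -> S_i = 67 + 9*i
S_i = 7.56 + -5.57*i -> [7.56, 1.99, -3.58, -9.15, -14.72]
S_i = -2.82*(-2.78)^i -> [-2.82, 7.84, -21.79, 60.59, -168.43]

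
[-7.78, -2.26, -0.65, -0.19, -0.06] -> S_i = -7.78*0.29^i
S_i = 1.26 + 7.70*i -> [1.26, 8.96, 16.66, 24.36, 32.06]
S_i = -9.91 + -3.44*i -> [-9.91, -13.35, -16.79, -20.23, -23.67]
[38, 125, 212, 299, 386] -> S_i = 38 + 87*i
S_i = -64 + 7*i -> [-64, -57, -50, -43, -36]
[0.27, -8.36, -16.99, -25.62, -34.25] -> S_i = 0.27 + -8.63*i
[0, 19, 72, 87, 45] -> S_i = Random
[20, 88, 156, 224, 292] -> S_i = 20 + 68*i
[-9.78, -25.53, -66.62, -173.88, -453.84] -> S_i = -9.78*2.61^i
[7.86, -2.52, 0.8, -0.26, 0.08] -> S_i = 7.86*(-0.32)^i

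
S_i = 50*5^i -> [50, 250, 1250, 6250, 31250]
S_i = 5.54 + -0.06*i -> [5.54, 5.48, 5.42, 5.36, 5.3]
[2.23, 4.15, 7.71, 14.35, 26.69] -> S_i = 2.23*1.86^i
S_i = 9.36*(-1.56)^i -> [9.36, -14.6, 22.78, -35.53, 55.43]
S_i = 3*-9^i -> [3, -27, 243, -2187, 19683]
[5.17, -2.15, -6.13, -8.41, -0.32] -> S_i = Random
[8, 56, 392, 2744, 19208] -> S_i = 8*7^i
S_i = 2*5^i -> [2, 10, 50, 250, 1250]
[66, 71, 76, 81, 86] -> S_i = 66 + 5*i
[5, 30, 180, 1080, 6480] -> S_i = 5*6^i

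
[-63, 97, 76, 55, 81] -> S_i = Random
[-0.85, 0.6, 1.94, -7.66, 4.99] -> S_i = Random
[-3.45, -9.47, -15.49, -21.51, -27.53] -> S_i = -3.45 + -6.02*i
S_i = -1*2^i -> [-1, -2, -4, -8, -16]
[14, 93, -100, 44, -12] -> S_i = Random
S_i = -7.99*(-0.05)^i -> [-7.99, 0.4, -0.02, 0.0, -0.0]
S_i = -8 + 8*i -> [-8, 0, 8, 16, 24]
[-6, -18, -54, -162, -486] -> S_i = -6*3^i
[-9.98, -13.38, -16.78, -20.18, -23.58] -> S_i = -9.98 + -3.40*i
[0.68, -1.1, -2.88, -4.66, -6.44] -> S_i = 0.68 + -1.78*i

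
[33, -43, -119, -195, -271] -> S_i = 33 + -76*i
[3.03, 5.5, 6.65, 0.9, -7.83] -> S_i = Random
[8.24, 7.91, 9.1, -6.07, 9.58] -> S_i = Random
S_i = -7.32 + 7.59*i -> [-7.32, 0.27, 7.86, 15.45, 23.04]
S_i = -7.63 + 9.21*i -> [-7.63, 1.58, 10.79, 20.0, 29.21]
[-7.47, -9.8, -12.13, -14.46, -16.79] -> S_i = -7.47 + -2.33*i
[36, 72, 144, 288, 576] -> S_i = 36*2^i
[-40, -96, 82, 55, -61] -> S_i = Random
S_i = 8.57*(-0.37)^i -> [8.57, -3.17, 1.17, -0.43, 0.16]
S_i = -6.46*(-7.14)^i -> [-6.46, 46.12, -329.33, 2351.4, -16789.02]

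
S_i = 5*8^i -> [5, 40, 320, 2560, 20480]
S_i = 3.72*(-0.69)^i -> [3.72, -2.57, 1.77, -1.22, 0.84]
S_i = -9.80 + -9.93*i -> [-9.8, -19.73, -29.66, -39.59, -49.52]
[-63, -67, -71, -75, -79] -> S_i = -63 + -4*i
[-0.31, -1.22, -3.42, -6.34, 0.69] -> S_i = Random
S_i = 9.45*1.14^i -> [9.45, 10.77, 12.28, 14.0, 15.96]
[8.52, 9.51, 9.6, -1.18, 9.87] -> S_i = Random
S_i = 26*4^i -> [26, 104, 416, 1664, 6656]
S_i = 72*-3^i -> [72, -216, 648, -1944, 5832]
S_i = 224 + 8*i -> [224, 232, 240, 248, 256]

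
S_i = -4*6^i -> [-4, -24, -144, -864, -5184]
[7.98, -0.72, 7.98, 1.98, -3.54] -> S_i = Random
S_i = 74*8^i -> [74, 592, 4736, 37888, 303104]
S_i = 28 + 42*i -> [28, 70, 112, 154, 196]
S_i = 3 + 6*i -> [3, 9, 15, 21, 27]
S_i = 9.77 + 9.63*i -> [9.77, 19.4, 29.03, 38.66, 48.29]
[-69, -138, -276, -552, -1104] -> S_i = -69*2^i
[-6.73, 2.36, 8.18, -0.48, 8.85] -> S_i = Random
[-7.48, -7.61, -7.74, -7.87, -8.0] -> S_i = -7.48 + -0.13*i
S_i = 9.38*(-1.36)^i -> [9.38, -12.76, 17.35, -23.59, 32.09]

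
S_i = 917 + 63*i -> [917, 980, 1043, 1106, 1169]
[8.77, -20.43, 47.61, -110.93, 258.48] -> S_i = 8.77*(-2.33)^i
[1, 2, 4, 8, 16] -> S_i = 1*2^i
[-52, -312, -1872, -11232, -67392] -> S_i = -52*6^i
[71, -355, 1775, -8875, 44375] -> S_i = 71*-5^i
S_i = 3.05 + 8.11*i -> [3.05, 11.16, 19.27, 27.38, 35.49]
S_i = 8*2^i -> [8, 16, 32, 64, 128]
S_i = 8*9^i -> [8, 72, 648, 5832, 52488]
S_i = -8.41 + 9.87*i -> [-8.41, 1.46, 11.33, 21.2, 31.07]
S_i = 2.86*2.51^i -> [2.86, 7.18, 18.02, 45.23, 113.52]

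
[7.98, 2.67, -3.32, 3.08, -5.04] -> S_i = Random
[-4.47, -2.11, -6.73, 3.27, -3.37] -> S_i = Random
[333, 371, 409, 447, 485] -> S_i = 333 + 38*i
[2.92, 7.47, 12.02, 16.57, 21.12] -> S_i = 2.92 + 4.55*i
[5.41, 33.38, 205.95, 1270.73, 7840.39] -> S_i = 5.41*6.17^i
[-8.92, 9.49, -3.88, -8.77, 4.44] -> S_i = Random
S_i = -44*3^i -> [-44, -132, -396, -1188, -3564]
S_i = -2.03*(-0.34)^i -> [-2.03, 0.69, -0.23, 0.08, -0.03]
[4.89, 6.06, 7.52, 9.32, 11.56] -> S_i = 4.89*1.24^i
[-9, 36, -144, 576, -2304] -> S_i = -9*-4^i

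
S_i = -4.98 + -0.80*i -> [-4.98, -5.78, -6.58, -7.38, -8.18]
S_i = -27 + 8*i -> [-27, -19, -11, -3, 5]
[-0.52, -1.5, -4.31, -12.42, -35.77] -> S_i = -0.52*2.88^i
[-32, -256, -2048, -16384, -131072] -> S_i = -32*8^i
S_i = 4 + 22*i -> [4, 26, 48, 70, 92]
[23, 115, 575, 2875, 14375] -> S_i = 23*5^i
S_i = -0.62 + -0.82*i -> [-0.62, -1.44, -2.26, -3.08, -3.9]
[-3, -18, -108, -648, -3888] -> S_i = -3*6^i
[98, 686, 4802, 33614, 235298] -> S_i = 98*7^i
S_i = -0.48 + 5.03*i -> [-0.48, 4.55, 9.58, 14.61, 19.64]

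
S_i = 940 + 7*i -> [940, 947, 954, 961, 968]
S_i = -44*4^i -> [-44, -176, -704, -2816, -11264]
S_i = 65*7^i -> [65, 455, 3185, 22295, 156065]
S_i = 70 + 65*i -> [70, 135, 200, 265, 330]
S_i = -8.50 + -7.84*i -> [-8.5, -16.34, -24.18, -32.02, -39.86]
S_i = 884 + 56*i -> [884, 940, 996, 1052, 1108]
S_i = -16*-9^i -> [-16, 144, -1296, 11664, -104976]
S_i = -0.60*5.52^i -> [-0.6, -3.31, -18.28, -100.92, -557.07]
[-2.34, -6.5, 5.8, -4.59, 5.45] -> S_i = Random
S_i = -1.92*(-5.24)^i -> [-1.92, 10.06, -52.72, 276.25, -1447.53]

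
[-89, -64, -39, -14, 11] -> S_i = -89 + 25*i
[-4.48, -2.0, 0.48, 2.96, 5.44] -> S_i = -4.48 + 2.48*i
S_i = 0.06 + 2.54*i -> [0.06, 2.6, 5.14, 7.68, 10.22]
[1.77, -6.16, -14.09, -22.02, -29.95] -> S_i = 1.77 + -7.93*i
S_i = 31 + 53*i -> [31, 84, 137, 190, 243]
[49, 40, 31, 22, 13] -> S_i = 49 + -9*i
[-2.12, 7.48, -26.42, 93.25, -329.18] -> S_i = -2.12*(-3.53)^i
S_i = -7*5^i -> [-7, -35, -175, -875, -4375]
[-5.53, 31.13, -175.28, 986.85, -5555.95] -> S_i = -5.53*(-5.63)^i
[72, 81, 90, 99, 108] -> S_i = 72 + 9*i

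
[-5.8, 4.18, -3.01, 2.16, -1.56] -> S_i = -5.80*(-0.72)^i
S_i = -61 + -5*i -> [-61, -66, -71, -76, -81]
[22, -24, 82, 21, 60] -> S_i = Random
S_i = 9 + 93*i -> [9, 102, 195, 288, 381]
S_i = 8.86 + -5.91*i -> [8.86, 2.95, -2.96, -8.87, -14.78]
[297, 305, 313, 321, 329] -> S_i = 297 + 8*i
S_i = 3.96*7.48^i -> [3.96, 29.62, 221.56, 1657.3, 12396.57]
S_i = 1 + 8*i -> [1, 9, 17, 25, 33]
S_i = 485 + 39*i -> [485, 524, 563, 602, 641]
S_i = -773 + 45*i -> [-773, -728, -683, -638, -593]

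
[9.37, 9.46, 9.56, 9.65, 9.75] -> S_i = 9.37*1.01^i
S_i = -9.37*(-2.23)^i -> [-9.37, 20.9, -46.6, 103.91, -231.72]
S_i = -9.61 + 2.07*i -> [-9.61, -7.54, -5.47, -3.4, -1.33]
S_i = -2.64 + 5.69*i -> [-2.64, 3.05, 8.74, 14.43, 20.12]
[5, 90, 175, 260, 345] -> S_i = 5 + 85*i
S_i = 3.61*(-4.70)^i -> [3.61, -16.97, 79.74, -374.8, 1761.56]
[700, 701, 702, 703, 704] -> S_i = 700 + 1*i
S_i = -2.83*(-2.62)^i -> [-2.83, 7.41, -19.43, 50.9, -133.35]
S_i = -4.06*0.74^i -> [-4.06, -3.0, -2.22, -1.65, -1.22]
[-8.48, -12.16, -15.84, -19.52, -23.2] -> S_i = -8.48 + -3.68*i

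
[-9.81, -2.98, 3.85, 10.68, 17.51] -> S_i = -9.81 + 6.83*i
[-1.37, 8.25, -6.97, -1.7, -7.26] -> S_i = Random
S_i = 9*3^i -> [9, 27, 81, 243, 729]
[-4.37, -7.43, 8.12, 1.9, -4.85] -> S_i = Random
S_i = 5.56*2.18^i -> [5.56, 12.12, 26.42, 57.6, 125.57]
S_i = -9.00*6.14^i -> [-9.0, -55.26, -339.3, -2083.28, -12791.34]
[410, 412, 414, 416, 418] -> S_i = 410 + 2*i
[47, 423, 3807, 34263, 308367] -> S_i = 47*9^i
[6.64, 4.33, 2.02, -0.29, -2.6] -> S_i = 6.64 + -2.31*i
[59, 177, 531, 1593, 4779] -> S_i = 59*3^i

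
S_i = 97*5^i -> [97, 485, 2425, 12125, 60625]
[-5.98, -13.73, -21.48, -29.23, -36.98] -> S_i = -5.98 + -7.75*i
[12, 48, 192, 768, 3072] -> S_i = 12*4^i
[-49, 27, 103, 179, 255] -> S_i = -49 + 76*i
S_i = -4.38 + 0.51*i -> [-4.38, -3.87, -3.36, -2.85, -2.34]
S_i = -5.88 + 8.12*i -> [-5.88, 2.24, 10.36, 18.48, 26.6]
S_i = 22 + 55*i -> [22, 77, 132, 187, 242]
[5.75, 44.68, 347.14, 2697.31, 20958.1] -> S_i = 5.75*7.77^i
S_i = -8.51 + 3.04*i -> [-8.51, -5.47, -2.43, 0.61, 3.65]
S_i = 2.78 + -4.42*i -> [2.78, -1.64, -6.06, -10.48, -14.9]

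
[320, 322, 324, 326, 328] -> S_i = 320 + 2*i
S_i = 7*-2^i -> [7, -14, 28, -56, 112]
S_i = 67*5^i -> [67, 335, 1675, 8375, 41875]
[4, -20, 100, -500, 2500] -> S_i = 4*-5^i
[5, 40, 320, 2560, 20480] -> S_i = 5*8^i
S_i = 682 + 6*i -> [682, 688, 694, 700, 706]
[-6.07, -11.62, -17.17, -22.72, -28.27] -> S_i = -6.07 + -5.55*i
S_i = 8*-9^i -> [8, -72, 648, -5832, 52488]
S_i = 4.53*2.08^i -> [4.53, 9.42, 19.6, 40.77, 84.79]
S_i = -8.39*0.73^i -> [-8.39, -6.12, -4.47, -3.26, -2.38]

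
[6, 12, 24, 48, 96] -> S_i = 6*2^i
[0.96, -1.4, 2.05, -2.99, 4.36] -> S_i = 0.96*(-1.46)^i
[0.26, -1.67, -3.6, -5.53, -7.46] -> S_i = 0.26 + -1.93*i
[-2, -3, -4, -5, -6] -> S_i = -2 + -1*i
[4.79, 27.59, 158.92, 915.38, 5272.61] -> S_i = 4.79*5.76^i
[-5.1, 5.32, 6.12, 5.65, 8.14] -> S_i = Random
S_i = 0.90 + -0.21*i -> [0.9, 0.69, 0.48, 0.27, 0.06]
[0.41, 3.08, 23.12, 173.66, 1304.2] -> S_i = 0.41*7.51^i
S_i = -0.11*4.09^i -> [-0.11, -0.45, -1.84, -7.53, -30.78]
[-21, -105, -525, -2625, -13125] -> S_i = -21*5^i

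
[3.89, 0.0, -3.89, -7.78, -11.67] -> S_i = 3.89 + -3.89*i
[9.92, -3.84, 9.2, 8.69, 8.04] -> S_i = Random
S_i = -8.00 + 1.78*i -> [-8.0, -6.22, -4.44, -2.66, -0.88]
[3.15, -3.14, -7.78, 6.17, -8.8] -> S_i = Random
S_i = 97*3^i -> [97, 291, 873, 2619, 7857]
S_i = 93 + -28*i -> [93, 65, 37, 9, -19]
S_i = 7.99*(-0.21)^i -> [7.99, -1.68, 0.35, -0.07, 0.02]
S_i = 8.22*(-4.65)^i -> [8.22, -38.22, 177.74, -826.48, 3843.12]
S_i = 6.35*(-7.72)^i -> [6.35, -49.02, 378.45, -2921.63, 22555.0]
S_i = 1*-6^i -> [1, -6, 36, -216, 1296]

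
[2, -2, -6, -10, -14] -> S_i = 2 + -4*i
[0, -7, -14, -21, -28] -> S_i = 0 + -7*i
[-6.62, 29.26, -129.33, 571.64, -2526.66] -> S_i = -6.62*(-4.42)^i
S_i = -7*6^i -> [-7, -42, -252, -1512, -9072]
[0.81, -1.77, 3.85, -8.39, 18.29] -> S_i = 0.81*(-2.18)^i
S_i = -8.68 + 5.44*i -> [-8.68, -3.24, 2.2, 7.64, 13.08]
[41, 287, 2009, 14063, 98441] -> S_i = 41*7^i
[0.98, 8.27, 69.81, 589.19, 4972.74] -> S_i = 0.98*8.44^i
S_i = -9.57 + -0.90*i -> [-9.57, -10.47, -11.37, -12.27, -13.17]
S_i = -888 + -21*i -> [-888, -909, -930, -951, -972]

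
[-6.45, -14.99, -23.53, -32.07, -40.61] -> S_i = -6.45 + -8.54*i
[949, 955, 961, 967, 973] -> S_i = 949 + 6*i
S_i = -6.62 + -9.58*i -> [-6.62, -16.2, -25.78, -35.36, -44.94]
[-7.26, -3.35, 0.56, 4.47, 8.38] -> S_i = -7.26 + 3.91*i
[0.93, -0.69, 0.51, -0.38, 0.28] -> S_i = 0.93*(-0.74)^i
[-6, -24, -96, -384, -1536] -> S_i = -6*4^i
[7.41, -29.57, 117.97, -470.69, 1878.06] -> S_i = 7.41*(-3.99)^i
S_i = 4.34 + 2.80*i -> [4.34, 7.14, 9.94, 12.74, 15.54]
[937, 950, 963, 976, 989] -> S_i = 937 + 13*i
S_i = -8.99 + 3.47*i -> [-8.99, -5.52, -2.05, 1.42, 4.89]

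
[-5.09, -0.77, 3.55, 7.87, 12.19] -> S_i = -5.09 + 4.32*i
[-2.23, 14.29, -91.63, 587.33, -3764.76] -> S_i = -2.23*(-6.41)^i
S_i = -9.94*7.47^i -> [-9.94, -74.25, -554.66, -4143.32, -30950.58]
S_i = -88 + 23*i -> [-88, -65, -42, -19, 4]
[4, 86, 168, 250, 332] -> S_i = 4 + 82*i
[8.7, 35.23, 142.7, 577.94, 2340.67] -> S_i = 8.70*4.05^i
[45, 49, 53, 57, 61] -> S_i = 45 + 4*i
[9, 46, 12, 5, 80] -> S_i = Random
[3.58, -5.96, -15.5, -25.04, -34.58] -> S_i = 3.58 + -9.54*i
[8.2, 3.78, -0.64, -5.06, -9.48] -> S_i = 8.20 + -4.42*i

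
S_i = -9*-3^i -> [-9, 27, -81, 243, -729]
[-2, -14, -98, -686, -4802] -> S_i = -2*7^i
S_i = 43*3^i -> [43, 129, 387, 1161, 3483]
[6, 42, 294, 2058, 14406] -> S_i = 6*7^i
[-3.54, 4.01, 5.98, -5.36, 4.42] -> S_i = Random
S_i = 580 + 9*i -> [580, 589, 598, 607, 616]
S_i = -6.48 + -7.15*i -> [-6.48, -13.63, -20.78, -27.93, -35.08]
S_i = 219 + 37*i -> [219, 256, 293, 330, 367]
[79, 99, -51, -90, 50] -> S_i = Random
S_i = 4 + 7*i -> [4, 11, 18, 25, 32]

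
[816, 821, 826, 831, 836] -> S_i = 816 + 5*i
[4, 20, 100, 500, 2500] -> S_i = 4*5^i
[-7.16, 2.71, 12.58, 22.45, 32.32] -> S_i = -7.16 + 9.87*i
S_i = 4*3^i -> [4, 12, 36, 108, 324]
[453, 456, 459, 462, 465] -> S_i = 453 + 3*i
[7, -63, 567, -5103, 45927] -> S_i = 7*-9^i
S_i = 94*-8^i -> [94, -752, 6016, -48128, 385024]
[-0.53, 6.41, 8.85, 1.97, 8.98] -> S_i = Random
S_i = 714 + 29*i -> [714, 743, 772, 801, 830]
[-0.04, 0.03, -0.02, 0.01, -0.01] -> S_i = -0.04*(-0.68)^i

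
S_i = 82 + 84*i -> [82, 166, 250, 334, 418]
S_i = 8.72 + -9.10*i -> [8.72, -0.38, -9.48, -18.58, -27.68]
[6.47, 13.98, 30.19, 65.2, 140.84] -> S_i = 6.47*2.16^i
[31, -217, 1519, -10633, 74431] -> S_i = 31*-7^i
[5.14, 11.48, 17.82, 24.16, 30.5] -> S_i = 5.14 + 6.34*i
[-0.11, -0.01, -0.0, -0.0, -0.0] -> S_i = -0.11*0.06^i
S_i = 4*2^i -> [4, 8, 16, 32, 64]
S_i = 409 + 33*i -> [409, 442, 475, 508, 541]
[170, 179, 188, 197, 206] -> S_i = 170 + 9*i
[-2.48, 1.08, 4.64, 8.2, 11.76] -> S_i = -2.48 + 3.56*i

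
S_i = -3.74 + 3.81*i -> [-3.74, 0.07, 3.88, 7.69, 11.5]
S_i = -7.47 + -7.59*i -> [-7.47, -15.06, -22.65, -30.24, -37.83]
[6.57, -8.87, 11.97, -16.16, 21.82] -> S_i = 6.57*(-1.35)^i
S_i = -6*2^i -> [-6, -12, -24, -48, -96]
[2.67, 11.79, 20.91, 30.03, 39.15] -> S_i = 2.67 + 9.12*i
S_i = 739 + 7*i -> [739, 746, 753, 760, 767]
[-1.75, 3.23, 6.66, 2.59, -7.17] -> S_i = Random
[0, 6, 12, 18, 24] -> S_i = 0 + 6*i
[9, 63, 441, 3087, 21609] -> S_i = 9*7^i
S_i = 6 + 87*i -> [6, 93, 180, 267, 354]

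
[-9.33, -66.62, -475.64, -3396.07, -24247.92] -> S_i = -9.33*7.14^i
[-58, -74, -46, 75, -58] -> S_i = Random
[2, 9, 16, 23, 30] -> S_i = 2 + 7*i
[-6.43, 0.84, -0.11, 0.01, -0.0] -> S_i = -6.43*(-0.13)^i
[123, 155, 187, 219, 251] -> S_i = 123 + 32*i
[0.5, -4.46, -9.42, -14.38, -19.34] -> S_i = 0.50 + -4.96*i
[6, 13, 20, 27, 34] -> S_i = 6 + 7*i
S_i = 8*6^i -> [8, 48, 288, 1728, 10368]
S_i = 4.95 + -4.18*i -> [4.95, 0.77, -3.41, -7.59, -11.77]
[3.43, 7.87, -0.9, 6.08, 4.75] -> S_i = Random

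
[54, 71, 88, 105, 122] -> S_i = 54 + 17*i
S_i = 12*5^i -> [12, 60, 300, 1500, 7500]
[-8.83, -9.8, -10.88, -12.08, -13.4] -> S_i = -8.83*1.11^i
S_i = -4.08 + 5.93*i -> [-4.08, 1.85, 7.78, 13.71, 19.64]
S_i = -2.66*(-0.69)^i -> [-2.66, 1.84, -1.27, 0.87, -0.6]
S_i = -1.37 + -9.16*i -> [-1.37, -10.53, -19.69, -28.85, -38.01]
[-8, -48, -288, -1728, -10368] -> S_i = -8*6^i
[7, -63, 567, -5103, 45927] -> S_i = 7*-9^i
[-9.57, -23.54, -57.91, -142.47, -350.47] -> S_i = -9.57*2.46^i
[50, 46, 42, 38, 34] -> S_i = 50 + -4*i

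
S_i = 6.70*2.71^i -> [6.7, 18.16, 49.21, 133.35, 361.37]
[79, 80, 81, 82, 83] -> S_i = 79 + 1*i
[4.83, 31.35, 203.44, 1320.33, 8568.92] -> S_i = 4.83*6.49^i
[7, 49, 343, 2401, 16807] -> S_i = 7*7^i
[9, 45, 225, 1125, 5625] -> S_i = 9*5^i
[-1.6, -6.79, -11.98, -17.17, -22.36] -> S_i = -1.60 + -5.19*i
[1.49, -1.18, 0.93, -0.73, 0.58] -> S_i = 1.49*(-0.79)^i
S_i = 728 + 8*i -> [728, 736, 744, 752, 760]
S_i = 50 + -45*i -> [50, 5, -40, -85, -130]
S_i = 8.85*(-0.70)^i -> [8.85, -6.19, 4.34, -3.04, 2.12]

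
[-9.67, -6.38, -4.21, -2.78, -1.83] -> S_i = -9.67*0.66^i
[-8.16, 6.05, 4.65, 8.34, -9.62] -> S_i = Random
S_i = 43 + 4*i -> [43, 47, 51, 55, 59]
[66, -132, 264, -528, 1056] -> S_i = 66*-2^i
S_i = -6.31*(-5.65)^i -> [-6.31, 35.65, -201.43, 1138.09, -6430.18]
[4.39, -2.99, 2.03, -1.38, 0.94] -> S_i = 4.39*(-0.68)^i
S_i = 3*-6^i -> [3, -18, 108, -648, 3888]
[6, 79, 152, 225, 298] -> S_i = 6 + 73*i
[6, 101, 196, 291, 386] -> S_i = 6 + 95*i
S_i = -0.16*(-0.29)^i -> [-0.16, 0.05, -0.01, 0.0, -0.0]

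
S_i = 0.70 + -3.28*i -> [0.7, -2.58, -5.86, -9.14, -12.42]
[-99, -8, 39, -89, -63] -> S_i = Random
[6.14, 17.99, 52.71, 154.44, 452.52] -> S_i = 6.14*2.93^i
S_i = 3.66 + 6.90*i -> [3.66, 10.56, 17.46, 24.36, 31.26]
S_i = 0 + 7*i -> [0, 7, 14, 21, 28]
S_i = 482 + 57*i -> [482, 539, 596, 653, 710]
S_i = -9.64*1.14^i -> [-9.64, -10.99, -12.53, -14.28, -16.28]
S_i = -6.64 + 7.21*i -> [-6.64, 0.57, 7.78, 14.99, 22.2]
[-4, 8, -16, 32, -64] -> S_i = -4*-2^i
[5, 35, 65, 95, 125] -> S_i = 5 + 30*i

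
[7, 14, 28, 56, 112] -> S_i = 7*2^i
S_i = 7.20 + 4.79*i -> [7.2, 11.99, 16.78, 21.57, 26.36]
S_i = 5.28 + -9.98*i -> [5.28, -4.7, -14.68, -24.66, -34.64]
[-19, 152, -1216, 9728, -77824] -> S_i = -19*-8^i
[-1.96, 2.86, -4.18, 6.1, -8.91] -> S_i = -1.96*(-1.46)^i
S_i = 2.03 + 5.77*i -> [2.03, 7.8, 13.57, 19.34, 25.11]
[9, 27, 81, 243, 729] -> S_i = 9*3^i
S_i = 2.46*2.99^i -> [2.46, 7.36, 21.99, 65.76, 196.62]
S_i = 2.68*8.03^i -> [2.68, 21.52, 172.81, 1387.65, 11142.87]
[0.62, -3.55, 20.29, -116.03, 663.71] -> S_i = 0.62*(-5.72)^i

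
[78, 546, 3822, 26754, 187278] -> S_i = 78*7^i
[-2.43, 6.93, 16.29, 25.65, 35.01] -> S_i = -2.43 + 9.36*i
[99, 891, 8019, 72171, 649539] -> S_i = 99*9^i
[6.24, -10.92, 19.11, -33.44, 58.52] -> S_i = 6.24*(-1.75)^i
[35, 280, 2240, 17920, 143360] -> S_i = 35*8^i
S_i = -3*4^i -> [-3, -12, -48, -192, -768]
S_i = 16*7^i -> [16, 112, 784, 5488, 38416]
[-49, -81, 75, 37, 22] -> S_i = Random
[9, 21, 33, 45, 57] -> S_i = 9 + 12*i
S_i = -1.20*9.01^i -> [-1.2, -10.81, -97.42, -877.72, -7908.25]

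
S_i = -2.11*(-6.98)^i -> [-2.11, 14.73, -102.8, 717.54, -5008.46]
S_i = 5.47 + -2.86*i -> [5.47, 2.61, -0.25, -3.11, -5.97]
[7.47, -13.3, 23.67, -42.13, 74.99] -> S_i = 7.47*(-1.78)^i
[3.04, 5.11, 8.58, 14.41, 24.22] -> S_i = 3.04*1.68^i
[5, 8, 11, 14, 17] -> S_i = 5 + 3*i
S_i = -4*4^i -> [-4, -16, -64, -256, -1024]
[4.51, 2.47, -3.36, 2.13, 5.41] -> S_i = Random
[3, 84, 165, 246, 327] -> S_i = 3 + 81*i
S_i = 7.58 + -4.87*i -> [7.58, 2.71, -2.16, -7.03, -11.9]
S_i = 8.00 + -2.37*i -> [8.0, 5.63, 3.26, 0.89, -1.48]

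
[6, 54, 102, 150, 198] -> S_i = 6 + 48*i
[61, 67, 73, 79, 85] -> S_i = 61 + 6*i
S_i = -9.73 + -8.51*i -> [-9.73, -18.24, -26.75, -35.26, -43.77]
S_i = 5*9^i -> [5, 45, 405, 3645, 32805]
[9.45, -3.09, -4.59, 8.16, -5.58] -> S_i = Random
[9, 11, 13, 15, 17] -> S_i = 9 + 2*i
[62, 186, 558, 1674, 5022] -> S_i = 62*3^i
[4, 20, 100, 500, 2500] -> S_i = 4*5^i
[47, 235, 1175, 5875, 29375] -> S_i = 47*5^i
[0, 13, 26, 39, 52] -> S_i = 0 + 13*i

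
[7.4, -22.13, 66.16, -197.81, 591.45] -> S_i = 7.40*(-2.99)^i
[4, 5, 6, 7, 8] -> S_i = 4 + 1*i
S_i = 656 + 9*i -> [656, 665, 674, 683, 692]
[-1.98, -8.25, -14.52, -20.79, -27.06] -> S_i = -1.98 + -6.27*i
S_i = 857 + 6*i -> [857, 863, 869, 875, 881]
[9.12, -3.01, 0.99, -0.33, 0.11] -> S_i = 9.12*(-0.33)^i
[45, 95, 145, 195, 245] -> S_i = 45 + 50*i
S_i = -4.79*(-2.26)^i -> [-4.79, 10.83, -24.47, 55.29, -124.96]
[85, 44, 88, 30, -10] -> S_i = Random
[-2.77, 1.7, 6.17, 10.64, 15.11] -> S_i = -2.77 + 4.47*i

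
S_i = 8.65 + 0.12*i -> [8.65, 8.77, 8.89, 9.01, 9.13]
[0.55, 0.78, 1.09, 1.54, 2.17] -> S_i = 0.55*1.41^i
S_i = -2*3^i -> [-2, -6, -18, -54, -162]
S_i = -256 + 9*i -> [-256, -247, -238, -229, -220]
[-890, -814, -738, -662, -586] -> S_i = -890 + 76*i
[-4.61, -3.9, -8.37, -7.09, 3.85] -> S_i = Random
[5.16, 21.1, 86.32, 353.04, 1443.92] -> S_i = 5.16*4.09^i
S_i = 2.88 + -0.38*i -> [2.88, 2.5, 2.12, 1.74, 1.36]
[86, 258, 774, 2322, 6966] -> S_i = 86*3^i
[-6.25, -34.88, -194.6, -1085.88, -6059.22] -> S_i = -6.25*5.58^i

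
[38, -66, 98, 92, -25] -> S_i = Random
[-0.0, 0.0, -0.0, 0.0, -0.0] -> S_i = -0.00*(-5.46)^i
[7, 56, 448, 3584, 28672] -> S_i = 7*8^i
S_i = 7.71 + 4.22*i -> [7.71, 11.93, 16.15, 20.37, 24.59]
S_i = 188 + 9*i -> [188, 197, 206, 215, 224]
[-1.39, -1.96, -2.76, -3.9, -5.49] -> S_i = -1.39*1.41^i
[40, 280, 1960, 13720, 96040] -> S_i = 40*7^i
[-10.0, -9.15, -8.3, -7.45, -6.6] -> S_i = -10.00 + 0.85*i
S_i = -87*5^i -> [-87, -435, -2175, -10875, -54375]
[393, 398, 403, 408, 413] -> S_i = 393 + 5*i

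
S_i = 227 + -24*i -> [227, 203, 179, 155, 131]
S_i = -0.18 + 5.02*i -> [-0.18, 4.84, 9.86, 14.88, 19.9]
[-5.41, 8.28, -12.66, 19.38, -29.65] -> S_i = -5.41*(-1.53)^i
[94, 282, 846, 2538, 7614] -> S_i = 94*3^i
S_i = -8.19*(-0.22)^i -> [-8.19, 1.8, -0.4, 0.09, -0.02]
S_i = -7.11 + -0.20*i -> [-7.11, -7.31, -7.51, -7.71, -7.91]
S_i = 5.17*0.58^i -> [5.17, 3.0, 1.74, 1.01, 0.59]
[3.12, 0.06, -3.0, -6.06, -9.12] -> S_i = 3.12 + -3.06*i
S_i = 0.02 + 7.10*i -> [0.02, 7.12, 14.22, 21.32, 28.42]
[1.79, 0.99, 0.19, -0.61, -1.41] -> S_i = 1.79 + -0.80*i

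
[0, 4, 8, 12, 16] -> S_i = 0 + 4*i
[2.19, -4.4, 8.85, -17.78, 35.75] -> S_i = 2.19*(-2.01)^i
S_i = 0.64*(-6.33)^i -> [0.64, -4.05, 25.64, -162.33, 1027.53]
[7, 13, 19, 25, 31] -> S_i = 7 + 6*i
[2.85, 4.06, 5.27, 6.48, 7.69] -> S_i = 2.85 + 1.21*i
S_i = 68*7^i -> [68, 476, 3332, 23324, 163268]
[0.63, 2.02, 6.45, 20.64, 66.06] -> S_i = 0.63*3.20^i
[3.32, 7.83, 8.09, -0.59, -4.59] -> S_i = Random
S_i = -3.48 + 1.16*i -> [-3.48, -2.32, -1.16, -0.0, 1.16]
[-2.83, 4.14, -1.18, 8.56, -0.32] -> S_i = Random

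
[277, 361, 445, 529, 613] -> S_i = 277 + 84*i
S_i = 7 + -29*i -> [7, -22, -51, -80, -109]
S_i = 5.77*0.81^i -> [5.77, 4.67, 3.79, 3.07, 2.48]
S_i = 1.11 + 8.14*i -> [1.11, 9.25, 17.39, 25.53, 33.67]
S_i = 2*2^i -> [2, 4, 8, 16, 32]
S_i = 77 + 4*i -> [77, 81, 85, 89, 93]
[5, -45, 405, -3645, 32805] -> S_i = 5*-9^i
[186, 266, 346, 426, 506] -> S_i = 186 + 80*i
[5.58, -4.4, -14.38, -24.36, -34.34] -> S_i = 5.58 + -9.98*i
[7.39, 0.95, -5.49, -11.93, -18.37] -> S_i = 7.39 + -6.44*i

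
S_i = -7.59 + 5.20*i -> [-7.59, -2.39, 2.81, 8.01, 13.21]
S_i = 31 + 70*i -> [31, 101, 171, 241, 311]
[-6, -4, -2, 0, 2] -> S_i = -6 + 2*i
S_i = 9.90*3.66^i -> [9.9, 36.23, 132.62, 485.38, 1776.48]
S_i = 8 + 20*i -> [8, 28, 48, 68, 88]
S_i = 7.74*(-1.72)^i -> [7.74, -13.31, 22.9, -39.38, 67.74]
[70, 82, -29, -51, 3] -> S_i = Random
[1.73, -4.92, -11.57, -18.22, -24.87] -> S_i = 1.73 + -6.65*i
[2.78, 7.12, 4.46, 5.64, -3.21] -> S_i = Random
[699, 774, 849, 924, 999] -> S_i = 699 + 75*i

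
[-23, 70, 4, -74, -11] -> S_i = Random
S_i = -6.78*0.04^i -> [-6.78, -0.27, -0.01, -0.0, -0.0]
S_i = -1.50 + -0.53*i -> [-1.5, -2.03, -2.56, -3.09, -3.62]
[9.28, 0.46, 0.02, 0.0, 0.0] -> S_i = 9.28*0.05^i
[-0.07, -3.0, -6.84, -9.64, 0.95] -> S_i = Random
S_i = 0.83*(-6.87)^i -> [0.83, -5.7, 39.17, -269.12, 1848.86]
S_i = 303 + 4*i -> [303, 307, 311, 315, 319]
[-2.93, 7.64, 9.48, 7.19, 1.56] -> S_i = Random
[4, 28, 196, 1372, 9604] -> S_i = 4*7^i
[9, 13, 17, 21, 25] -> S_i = 9 + 4*i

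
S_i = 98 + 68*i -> [98, 166, 234, 302, 370]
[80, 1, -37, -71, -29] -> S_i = Random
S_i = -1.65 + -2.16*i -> [-1.65, -3.81, -5.97, -8.13, -10.29]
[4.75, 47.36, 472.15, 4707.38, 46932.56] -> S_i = 4.75*9.97^i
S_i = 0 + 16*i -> [0, 16, 32, 48, 64]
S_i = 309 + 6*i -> [309, 315, 321, 327, 333]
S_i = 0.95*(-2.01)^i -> [0.95, -1.91, 3.84, -7.71, 15.51]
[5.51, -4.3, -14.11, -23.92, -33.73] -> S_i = 5.51 + -9.81*i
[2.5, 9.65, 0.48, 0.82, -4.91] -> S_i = Random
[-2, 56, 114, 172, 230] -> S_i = -2 + 58*i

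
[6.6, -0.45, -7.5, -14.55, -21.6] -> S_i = 6.60 + -7.05*i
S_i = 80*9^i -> [80, 720, 6480, 58320, 524880]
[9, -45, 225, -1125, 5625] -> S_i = 9*-5^i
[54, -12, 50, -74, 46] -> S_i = Random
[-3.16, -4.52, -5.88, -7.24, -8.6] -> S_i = -3.16 + -1.36*i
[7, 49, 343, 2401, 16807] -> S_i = 7*7^i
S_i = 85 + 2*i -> [85, 87, 89, 91, 93]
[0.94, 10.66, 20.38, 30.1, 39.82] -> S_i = 0.94 + 9.72*i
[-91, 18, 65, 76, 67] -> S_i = Random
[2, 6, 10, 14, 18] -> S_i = 2 + 4*i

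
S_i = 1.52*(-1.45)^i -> [1.52, -2.2, 3.2, -4.63, 6.72]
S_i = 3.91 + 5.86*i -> [3.91, 9.77, 15.63, 21.49, 27.35]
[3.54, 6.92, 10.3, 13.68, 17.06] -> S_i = 3.54 + 3.38*i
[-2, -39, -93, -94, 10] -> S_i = Random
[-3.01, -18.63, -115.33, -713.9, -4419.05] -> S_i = -3.01*6.19^i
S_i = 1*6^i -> [1, 6, 36, 216, 1296]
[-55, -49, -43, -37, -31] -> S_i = -55 + 6*i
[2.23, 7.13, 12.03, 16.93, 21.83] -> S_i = 2.23 + 4.90*i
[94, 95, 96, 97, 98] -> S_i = 94 + 1*i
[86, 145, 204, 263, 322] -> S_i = 86 + 59*i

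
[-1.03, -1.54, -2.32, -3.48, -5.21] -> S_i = -1.03*1.50^i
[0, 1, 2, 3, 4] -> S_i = 0 + 1*i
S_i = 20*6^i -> [20, 120, 720, 4320, 25920]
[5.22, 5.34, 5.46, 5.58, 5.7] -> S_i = 5.22 + 0.12*i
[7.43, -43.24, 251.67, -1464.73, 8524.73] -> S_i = 7.43*(-5.82)^i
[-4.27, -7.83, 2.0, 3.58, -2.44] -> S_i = Random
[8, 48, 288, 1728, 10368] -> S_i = 8*6^i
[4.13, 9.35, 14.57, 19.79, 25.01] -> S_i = 4.13 + 5.22*i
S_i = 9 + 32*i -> [9, 41, 73, 105, 137]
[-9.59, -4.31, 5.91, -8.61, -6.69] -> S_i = Random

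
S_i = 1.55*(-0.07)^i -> [1.55, -0.11, 0.01, -0.0, 0.0]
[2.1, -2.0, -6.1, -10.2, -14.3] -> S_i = 2.10 + -4.10*i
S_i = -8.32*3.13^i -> [-8.32, -26.04, -81.51, -255.13, -798.55]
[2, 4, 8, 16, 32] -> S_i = 2*2^i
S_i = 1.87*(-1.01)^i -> [1.87, -1.89, 1.91, -1.93, 1.95]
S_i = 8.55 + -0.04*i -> [8.55, 8.51, 8.47, 8.43, 8.39]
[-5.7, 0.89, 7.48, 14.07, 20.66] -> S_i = -5.70 + 6.59*i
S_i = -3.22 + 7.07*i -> [-3.22, 3.85, 10.92, 17.99, 25.06]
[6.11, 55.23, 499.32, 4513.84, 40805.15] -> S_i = 6.11*9.04^i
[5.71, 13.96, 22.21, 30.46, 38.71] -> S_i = 5.71 + 8.25*i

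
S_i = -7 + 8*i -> [-7, 1, 9, 17, 25]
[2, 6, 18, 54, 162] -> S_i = 2*3^i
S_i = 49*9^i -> [49, 441, 3969, 35721, 321489]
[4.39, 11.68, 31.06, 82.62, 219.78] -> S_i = 4.39*2.66^i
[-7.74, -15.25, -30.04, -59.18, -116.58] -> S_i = -7.74*1.97^i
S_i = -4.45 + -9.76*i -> [-4.45, -14.21, -23.97, -33.73, -43.49]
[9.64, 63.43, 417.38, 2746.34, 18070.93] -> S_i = 9.64*6.58^i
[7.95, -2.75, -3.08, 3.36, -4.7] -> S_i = Random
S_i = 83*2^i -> [83, 166, 332, 664, 1328]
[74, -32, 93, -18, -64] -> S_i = Random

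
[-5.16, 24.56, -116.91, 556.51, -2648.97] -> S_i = -5.16*(-4.76)^i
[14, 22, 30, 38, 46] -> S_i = 14 + 8*i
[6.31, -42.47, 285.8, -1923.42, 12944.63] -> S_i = 6.31*(-6.73)^i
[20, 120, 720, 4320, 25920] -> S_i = 20*6^i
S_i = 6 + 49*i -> [6, 55, 104, 153, 202]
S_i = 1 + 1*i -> [1, 2, 3, 4, 5]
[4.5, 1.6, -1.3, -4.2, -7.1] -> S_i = 4.50 + -2.90*i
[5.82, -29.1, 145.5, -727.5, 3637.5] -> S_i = 5.82*(-5.00)^i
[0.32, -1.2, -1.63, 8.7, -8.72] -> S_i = Random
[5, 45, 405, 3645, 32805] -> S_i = 5*9^i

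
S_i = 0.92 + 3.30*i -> [0.92, 4.22, 7.52, 10.82, 14.12]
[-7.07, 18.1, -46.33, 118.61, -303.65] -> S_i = -7.07*(-2.56)^i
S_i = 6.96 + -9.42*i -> [6.96, -2.46, -11.88, -21.3, -30.72]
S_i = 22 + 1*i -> [22, 23, 24, 25, 26]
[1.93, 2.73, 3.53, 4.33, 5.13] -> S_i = 1.93 + 0.80*i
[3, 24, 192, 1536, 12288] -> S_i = 3*8^i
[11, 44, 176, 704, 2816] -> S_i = 11*4^i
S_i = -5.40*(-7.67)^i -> [-5.4, 41.42, -317.68, 2436.58, -18688.53]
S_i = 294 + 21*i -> [294, 315, 336, 357, 378]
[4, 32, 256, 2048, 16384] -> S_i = 4*8^i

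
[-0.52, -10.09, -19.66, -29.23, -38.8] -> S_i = -0.52 + -9.57*i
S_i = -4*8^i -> [-4, -32, -256, -2048, -16384]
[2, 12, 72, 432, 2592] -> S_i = 2*6^i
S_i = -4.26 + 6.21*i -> [-4.26, 1.95, 8.16, 14.37, 20.58]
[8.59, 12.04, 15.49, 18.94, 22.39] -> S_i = 8.59 + 3.45*i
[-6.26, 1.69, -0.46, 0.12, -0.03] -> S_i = -6.26*(-0.27)^i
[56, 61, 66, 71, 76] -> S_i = 56 + 5*i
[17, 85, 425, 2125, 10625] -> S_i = 17*5^i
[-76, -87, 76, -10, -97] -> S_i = Random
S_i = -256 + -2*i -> [-256, -258, -260, -262, -264]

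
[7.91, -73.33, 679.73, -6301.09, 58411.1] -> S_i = 7.91*(-9.27)^i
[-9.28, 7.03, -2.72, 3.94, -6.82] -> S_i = Random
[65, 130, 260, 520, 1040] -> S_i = 65*2^i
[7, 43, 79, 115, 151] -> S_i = 7 + 36*i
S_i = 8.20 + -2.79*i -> [8.2, 5.41, 2.62, -0.17, -2.96]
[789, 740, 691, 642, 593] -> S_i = 789 + -49*i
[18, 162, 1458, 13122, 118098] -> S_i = 18*9^i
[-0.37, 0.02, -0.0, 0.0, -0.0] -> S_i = -0.37*(-0.05)^i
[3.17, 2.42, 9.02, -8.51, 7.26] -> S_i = Random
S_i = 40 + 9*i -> [40, 49, 58, 67, 76]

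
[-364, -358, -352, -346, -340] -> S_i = -364 + 6*i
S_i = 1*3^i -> [1, 3, 9, 27, 81]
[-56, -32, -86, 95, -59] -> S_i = Random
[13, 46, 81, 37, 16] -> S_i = Random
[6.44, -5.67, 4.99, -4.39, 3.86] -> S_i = 6.44*(-0.88)^i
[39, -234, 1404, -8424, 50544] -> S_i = 39*-6^i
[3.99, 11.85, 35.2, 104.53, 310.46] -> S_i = 3.99*2.97^i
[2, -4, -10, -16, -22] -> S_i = 2 + -6*i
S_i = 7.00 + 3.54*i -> [7.0, 10.54, 14.08, 17.62, 21.16]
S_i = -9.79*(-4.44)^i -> [-9.79, 43.47, -193.0, 856.9, -3804.65]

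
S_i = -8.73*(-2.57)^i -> [-8.73, 22.44, -57.66, 148.19, -380.84]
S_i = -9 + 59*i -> [-9, 50, 109, 168, 227]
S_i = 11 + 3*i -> [11, 14, 17, 20, 23]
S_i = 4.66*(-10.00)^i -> [4.66, -46.6, 466.0, -4660.0, 46600.0]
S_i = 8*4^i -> [8, 32, 128, 512, 2048]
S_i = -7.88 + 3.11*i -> [-7.88, -4.77, -1.66, 1.45, 4.56]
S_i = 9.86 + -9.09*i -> [9.86, 0.77, -8.32, -17.41, -26.5]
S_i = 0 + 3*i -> [0, 3, 6, 9, 12]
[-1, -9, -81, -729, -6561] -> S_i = -1*9^i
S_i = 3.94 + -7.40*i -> [3.94, -3.46, -10.86, -18.26, -25.66]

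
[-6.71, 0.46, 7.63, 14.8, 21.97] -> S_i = -6.71 + 7.17*i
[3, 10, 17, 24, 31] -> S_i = 3 + 7*i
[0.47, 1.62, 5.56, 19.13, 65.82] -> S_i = 0.47*3.44^i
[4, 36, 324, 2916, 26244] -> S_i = 4*9^i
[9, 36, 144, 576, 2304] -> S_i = 9*4^i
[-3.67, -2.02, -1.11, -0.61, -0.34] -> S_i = -3.67*0.55^i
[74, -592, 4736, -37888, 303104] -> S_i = 74*-8^i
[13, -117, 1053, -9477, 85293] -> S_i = 13*-9^i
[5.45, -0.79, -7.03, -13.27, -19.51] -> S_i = 5.45 + -6.24*i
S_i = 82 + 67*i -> [82, 149, 216, 283, 350]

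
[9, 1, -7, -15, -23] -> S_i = 9 + -8*i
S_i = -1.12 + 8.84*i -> [-1.12, 7.72, 16.56, 25.4, 34.24]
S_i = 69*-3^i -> [69, -207, 621, -1863, 5589]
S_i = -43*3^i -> [-43, -129, -387, -1161, -3483]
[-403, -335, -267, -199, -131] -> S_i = -403 + 68*i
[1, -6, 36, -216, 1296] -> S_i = 1*-6^i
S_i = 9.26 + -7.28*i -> [9.26, 1.98, -5.3, -12.58, -19.86]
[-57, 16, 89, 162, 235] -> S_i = -57 + 73*i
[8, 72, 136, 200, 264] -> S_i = 8 + 64*i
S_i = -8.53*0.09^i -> [-8.53, -0.77, -0.07, -0.01, -0.0]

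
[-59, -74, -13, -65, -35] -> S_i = Random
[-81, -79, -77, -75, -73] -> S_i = -81 + 2*i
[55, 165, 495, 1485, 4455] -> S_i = 55*3^i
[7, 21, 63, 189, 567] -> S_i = 7*3^i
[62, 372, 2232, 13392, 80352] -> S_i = 62*6^i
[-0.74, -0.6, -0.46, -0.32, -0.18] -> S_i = -0.74 + 0.14*i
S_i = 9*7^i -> [9, 63, 441, 3087, 21609]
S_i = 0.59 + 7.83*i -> [0.59, 8.42, 16.25, 24.08, 31.91]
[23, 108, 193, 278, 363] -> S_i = 23 + 85*i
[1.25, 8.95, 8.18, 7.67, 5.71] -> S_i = Random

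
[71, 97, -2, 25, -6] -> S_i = Random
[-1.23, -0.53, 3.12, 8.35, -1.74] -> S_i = Random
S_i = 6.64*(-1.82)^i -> [6.64, -12.08, 21.99, -40.03, 72.85]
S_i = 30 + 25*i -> [30, 55, 80, 105, 130]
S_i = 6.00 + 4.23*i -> [6.0, 10.23, 14.46, 18.69, 22.92]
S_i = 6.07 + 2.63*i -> [6.07, 8.7, 11.33, 13.96, 16.59]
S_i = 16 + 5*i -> [16, 21, 26, 31, 36]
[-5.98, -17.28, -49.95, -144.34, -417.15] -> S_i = -5.98*2.89^i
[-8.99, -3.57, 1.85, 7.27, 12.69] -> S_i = -8.99 + 5.42*i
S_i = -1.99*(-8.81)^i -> [-1.99, 17.53, -154.46, 1360.76, -11988.28]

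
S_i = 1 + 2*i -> [1, 3, 5, 7, 9]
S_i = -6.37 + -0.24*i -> [-6.37, -6.61, -6.85, -7.09, -7.33]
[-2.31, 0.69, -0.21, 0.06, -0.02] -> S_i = -2.31*(-0.30)^i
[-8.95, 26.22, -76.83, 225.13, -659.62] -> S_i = -8.95*(-2.93)^i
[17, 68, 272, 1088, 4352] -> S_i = 17*4^i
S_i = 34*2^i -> [34, 68, 136, 272, 544]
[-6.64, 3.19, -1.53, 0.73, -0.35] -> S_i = -6.64*(-0.48)^i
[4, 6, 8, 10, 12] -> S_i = 4 + 2*i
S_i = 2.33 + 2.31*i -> [2.33, 4.64, 6.95, 9.26, 11.57]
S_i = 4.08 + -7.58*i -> [4.08, -3.5, -11.08, -18.66, -26.24]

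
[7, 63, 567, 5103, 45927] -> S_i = 7*9^i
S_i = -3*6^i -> [-3, -18, -108, -648, -3888]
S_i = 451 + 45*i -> [451, 496, 541, 586, 631]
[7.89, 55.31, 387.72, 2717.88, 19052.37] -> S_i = 7.89*7.01^i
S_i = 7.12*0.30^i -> [7.12, 2.14, 0.64, 0.19, 0.06]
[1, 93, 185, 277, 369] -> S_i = 1 + 92*i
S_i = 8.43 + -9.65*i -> [8.43, -1.22, -10.87, -20.52, -30.17]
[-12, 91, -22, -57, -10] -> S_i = Random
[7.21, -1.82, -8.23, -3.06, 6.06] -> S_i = Random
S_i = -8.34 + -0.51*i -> [-8.34, -8.85, -9.36, -9.87, -10.38]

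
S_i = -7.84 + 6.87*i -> [-7.84, -0.97, 5.9, 12.77, 19.64]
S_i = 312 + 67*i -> [312, 379, 446, 513, 580]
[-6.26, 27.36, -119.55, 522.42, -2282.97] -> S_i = -6.26*(-4.37)^i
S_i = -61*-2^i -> [-61, 122, -244, 488, -976]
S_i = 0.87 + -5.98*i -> [0.87, -5.11, -11.09, -17.07, -23.05]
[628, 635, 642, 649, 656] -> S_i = 628 + 7*i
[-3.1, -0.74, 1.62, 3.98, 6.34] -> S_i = -3.10 + 2.36*i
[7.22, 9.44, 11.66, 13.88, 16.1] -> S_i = 7.22 + 2.22*i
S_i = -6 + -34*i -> [-6, -40, -74, -108, -142]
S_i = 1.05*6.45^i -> [1.05, 6.77, 43.68, 281.75, 1817.31]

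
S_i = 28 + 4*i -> [28, 32, 36, 40, 44]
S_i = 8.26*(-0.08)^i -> [8.26, -0.66, 0.05, -0.0, 0.0]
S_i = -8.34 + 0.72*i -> [-8.34, -7.62, -6.9, -6.18, -5.46]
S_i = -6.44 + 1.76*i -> [-6.44, -4.68, -2.92, -1.16, 0.6]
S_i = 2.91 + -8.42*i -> [2.91, -5.51, -13.93, -22.35, -30.77]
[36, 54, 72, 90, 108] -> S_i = 36 + 18*i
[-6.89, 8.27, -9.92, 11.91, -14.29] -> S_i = -6.89*(-1.20)^i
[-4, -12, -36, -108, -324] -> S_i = -4*3^i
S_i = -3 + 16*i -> [-3, 13, 29, 45, 61]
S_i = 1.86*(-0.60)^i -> [1.86, -1.12, 0.67, -0.4, 0.24]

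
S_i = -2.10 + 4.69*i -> [-2.1, 2.59, 7.28, 11.97, 16.66]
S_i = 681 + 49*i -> [681, 730, 779, 828, 877]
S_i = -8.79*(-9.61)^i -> [-8.79, 84.47, -811.77, 7801.16, -74969.12]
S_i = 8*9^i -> [8, 72, 648, 5832, 52488]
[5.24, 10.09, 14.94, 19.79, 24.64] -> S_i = 5.24 + 4.85*i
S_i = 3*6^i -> [3, 18, 108, 648, 3888]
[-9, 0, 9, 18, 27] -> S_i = -9 + 9*i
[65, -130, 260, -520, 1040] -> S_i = 65*-2^i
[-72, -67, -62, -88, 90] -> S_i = Random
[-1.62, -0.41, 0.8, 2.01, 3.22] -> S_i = -1.62 + 1.21*i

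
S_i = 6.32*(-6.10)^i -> [6.32, -38.55, 235.17, -1434.52, 8750.57]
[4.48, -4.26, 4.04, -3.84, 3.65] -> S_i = 4.48*(-0.95)^i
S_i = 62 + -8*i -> [62, 54, 46, 38, 30]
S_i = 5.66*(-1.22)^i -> [5.66, -6.91, 8.42, -10.28, 12.54]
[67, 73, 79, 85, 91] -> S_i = 67 + 6*i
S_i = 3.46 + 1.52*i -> [3.46, 4.98, 6.5, 8.02, 9.54]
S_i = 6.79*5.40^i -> [6.79, 36.67, 198.0, 1069.18, 5773.58]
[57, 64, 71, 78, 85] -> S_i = 57 + 7*i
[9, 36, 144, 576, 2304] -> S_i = 9*4^i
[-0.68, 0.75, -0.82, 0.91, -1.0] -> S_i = -0.68*(-1.10)^i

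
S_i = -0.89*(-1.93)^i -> [-0.89, 1.72, -3.32, 6.4, -12.35]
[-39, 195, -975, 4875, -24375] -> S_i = -39*-5^i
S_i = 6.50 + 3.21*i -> [6.5, 9.71, 12.92, 16.13, 19.34]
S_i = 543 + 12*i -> [543, 555, 567, 579, 591]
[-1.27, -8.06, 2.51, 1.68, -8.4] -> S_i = Random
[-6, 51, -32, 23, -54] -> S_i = Random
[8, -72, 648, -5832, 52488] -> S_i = 8*-9^i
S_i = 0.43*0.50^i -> [0.43, 0.22, 0.11, 0.05, 0.03]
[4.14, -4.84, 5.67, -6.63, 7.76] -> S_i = 4.14*(-1.17)^i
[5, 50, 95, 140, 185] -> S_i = 5 + 45*i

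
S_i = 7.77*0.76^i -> [7.77, 5.91, 4.49, 3.41, 2.59]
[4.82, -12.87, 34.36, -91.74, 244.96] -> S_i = 4.82*(-2.67)^i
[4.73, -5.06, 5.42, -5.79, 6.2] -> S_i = 4.73*(-1.07)^i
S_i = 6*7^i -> [6, 42, 294, 2058, 14406]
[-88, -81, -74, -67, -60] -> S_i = -88 + 7*i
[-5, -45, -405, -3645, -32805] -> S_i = -5*9^i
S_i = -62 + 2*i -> [-62, -60, -58, -56, -54]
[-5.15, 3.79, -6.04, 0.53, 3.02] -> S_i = Random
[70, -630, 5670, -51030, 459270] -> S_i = 70*-9^i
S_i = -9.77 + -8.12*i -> [-9.77, -17.89, -26.01, -34.13, -42.25]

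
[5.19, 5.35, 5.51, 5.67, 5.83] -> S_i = 5.19 + 0.16*i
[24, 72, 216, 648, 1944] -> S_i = 24*3^i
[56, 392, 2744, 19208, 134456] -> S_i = 56*7^i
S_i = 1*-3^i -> [1, -3, 9, -27, 81]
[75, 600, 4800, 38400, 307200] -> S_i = 75*8^i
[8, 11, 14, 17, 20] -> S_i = 8 + 3*i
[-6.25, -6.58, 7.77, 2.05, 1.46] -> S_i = Random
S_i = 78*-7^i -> [78, -546, 3822, -26754, 187278]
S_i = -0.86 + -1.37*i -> [-0.86, -2.23, -3.6, -4.97, -6.34]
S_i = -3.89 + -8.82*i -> [-3.89, -12.71, -21.53, -30.35, -39.17]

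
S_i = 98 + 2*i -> [98, 100, 102, 104, 106]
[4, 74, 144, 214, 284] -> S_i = 4 + 70*i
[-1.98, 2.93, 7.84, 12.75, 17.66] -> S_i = -1.98 + 4.91*i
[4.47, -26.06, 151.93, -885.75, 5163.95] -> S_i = 4.47*(-5.83)^i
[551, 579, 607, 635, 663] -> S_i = 551 + 28*i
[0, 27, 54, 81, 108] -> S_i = 0 + 27*i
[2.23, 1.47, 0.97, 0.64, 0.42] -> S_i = 2.23*0.66^i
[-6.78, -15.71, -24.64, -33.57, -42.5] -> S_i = -6.78 + -8.93*i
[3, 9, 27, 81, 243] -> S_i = 3*3^i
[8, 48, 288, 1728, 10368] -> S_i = 8*6^i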